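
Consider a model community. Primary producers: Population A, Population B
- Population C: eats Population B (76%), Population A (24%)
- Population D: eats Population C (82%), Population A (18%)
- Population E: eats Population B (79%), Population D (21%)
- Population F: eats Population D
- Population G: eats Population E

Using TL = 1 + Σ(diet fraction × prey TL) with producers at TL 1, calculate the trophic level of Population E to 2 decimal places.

2.38

Population C: 1 + (0.76×1 + 0.24×1) = 2
Population D: 1 + (0.82×2 + 0.18×1) = 2.82
Population E: 1 + (0.79×1 + 0.21×2.82) = 2.3822
Population F: 1 + 2.82 = 3.82
Population G: 1 + 2.3822 = 3.3822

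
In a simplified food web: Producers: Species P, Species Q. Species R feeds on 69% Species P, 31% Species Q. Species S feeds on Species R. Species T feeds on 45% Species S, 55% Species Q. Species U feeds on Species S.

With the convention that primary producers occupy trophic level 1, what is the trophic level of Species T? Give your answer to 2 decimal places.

2.90

Species R: 1 + (0.69×1 + 0.31×1) = 2
Species S: 1 + 2 = 3
Species T: 1 + (0.45×3 + 0.55×1) = 2.9
Species U: 1 + 3 = 4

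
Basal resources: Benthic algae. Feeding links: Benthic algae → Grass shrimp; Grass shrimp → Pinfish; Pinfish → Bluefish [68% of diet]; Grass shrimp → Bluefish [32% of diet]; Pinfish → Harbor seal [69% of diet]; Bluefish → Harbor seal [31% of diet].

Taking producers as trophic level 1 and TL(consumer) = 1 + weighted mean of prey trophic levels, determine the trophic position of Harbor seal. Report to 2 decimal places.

Grass shrimp: 1 + 1 = 2
Pinfish: 1 + 2 = 3
Bluefish: 1 + (0.68×3 + 0.32×2) = 3.68
Harbor seal: 1 + (0.69×3 + 0.31×3.68) = 4.2108

4.21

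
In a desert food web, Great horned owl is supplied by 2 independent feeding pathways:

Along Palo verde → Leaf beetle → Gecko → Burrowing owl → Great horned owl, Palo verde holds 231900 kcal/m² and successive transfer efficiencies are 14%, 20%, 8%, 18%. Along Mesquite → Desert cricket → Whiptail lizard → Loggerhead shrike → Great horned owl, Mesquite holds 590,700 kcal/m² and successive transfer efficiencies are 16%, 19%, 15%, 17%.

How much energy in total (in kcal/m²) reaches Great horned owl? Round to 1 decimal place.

Via Palo verde: 231900 × 0.14 × 0.2 × 0.08 × 0.18 = 93.50208 kcal/m²
Via Mesquite: 590700 × 0.16 × 0.19 × 0.15 × 0.17 = 457.91064 kcal/m²
Total at Great horned owl: 93.50208 + 457.91064 = 551.41272 kcal/m²

551.4 kcal/m²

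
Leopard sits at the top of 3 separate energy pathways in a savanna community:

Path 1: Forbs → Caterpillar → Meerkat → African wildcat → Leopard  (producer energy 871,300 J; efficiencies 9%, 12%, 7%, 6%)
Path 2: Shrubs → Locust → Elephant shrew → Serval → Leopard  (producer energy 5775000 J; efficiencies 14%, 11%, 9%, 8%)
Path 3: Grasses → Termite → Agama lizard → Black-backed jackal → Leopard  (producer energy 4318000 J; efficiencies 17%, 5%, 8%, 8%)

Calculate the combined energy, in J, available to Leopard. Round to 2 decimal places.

914.75 J

Path 1: 871300 × 0.09 × 0.12 × 0.07 × 0.06 = 39.522168 J
Path 2: 5775000 × 0.14 × 0.11 × 0.09 × 0.08 = 640.332 J
Path 3: 4318000 × 0.17 × 0.05 × 0.08 × 0.08 = 234.8992 J
Total at Leopard: 39.522168 + 640.332 + 234.8992 = 914.753368 J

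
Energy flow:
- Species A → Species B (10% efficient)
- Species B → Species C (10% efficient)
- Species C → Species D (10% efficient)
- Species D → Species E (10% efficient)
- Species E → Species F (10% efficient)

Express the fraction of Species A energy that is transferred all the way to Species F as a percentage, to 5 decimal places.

0.00100%

Product of link efficiencies: 0.1 × 0.1 × 0.1 × 0.1 × 0.1 = 0.00001
As a percentage: 0.00001 × 100 = 0.00100%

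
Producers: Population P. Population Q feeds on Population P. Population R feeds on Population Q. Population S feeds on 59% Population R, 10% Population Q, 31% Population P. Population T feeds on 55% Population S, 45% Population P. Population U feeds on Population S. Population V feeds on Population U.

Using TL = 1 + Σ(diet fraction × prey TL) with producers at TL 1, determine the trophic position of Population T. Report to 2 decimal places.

Population Q: 1 + 1 = 2
Population R: 1 + 2 = 3
Population S: 1 + (0.59×3 + 0.1×2 + 0.31×1) = 3.28
Population T: 1 + (0.55×3.28 + 0.45×1) = 3.254
Population U: 1 + 3.28 = 4.28
Population V: 1 + 4.28 = 5.28

3.25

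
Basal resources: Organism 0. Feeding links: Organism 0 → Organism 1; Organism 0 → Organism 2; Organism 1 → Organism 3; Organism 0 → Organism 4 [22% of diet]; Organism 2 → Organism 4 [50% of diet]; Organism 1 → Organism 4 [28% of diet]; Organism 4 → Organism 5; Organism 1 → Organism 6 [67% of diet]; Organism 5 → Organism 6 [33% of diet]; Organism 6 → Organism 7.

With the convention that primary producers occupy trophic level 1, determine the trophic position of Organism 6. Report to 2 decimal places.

3.59

Organism 1: 1 + 1 = 2
Organism 2: 1 + 1 = 2
Organism 3: 1 + 2 = 3
Organism 4: 1 + (0.22×1 + 0.5×2 + 0.28×2) = 2.78
Organism 5: 1 + 2.78 = 3.78
Organism 6: 1 + (0.67×2 + 0.33×3.78) = 3.5874
Organism 7: 1 + 3.5874 = 4.5874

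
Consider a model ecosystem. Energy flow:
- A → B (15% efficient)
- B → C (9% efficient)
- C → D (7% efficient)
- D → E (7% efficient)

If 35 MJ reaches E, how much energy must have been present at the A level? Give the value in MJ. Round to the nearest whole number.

529101 MJ

Cumulative transfer efficiency: 0.15 × 0.09 × 0.07 × 0.07 = 0.00006615
A energy = 35 / 0.00006615 = 529101 MJ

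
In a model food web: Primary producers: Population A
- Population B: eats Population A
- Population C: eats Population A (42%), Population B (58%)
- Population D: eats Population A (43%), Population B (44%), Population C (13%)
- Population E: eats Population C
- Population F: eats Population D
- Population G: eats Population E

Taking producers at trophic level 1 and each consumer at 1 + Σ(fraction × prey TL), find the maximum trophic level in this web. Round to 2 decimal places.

Population B: 1 + 1 = 2
Population C: 1 + (0.42×1 + 0.58×2) = 2.58
Population D: 1 + (0.43×1 + 0.44×2 + 0.13×2.58) = 2.6454
Population E: 1 + 2.58 = 3.58
Population F: 1 + 2.6454 = 3.6454
Population G: 1 + 3.58 = 4.58

4.58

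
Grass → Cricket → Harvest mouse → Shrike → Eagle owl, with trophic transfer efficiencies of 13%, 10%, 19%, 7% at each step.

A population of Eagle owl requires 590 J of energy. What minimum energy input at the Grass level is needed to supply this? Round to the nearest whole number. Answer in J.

Cumulative transfer efficiency: 0.13 × 0.1 × 0.19 × 0.07 = 0.0001729
Grass energy = 590 / 0.0001729 = 3412377 J

3412377 J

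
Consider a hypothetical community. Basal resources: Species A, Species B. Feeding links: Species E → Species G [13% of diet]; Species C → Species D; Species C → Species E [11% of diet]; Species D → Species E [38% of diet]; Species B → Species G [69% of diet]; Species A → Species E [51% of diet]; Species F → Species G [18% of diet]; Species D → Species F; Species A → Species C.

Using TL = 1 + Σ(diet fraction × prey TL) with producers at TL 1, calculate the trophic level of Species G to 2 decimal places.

2.78

Species C: 1 + 1 = 2
Species D: 1 + 2 = 3
Species E: 1 + (0.11×2 + 0.51×1 + 0.38×3) = 2.87
Species F: 1 + 3 = 4
Species G: 1 + (0.18×4 + 0.69×1 + 0.13×2.87) = 2.7831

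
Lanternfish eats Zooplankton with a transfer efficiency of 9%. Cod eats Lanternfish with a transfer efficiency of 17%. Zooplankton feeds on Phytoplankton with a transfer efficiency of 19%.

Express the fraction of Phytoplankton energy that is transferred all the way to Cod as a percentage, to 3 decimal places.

Product of link efficiencies: 0.19 × 0.09 × 0.17 = 0.002907
As a percentage: 0.002907 × 100 = 0.291%

0.291%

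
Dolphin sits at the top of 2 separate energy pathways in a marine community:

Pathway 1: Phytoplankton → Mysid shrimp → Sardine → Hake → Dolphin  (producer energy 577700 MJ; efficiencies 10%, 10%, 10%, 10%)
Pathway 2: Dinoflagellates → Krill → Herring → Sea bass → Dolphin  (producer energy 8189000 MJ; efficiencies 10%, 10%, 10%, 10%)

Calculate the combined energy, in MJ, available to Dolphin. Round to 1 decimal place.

876.7 MJ

Pathway 1: 577700 × 0.1 × 0.1 × 0.1 × 0.1 = 57.77 MJ
Pathway 2: 8189000 × 0.1 × 0.1 × 0.1 × 0.1 = 818.9 MJ
Total at Dolphin: 57.77 + 818.9 = 876.67 MJ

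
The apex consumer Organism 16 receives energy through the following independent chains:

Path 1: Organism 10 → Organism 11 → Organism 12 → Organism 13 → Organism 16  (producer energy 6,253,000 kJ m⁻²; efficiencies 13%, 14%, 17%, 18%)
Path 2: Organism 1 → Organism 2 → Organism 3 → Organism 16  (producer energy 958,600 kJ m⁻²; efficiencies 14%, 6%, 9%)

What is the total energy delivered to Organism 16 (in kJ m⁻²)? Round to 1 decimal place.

4207.1 kJ m⁻²

Path 1: 6253000 × 0.13 × 0.14 × 0.17 × 0.18 = 3482.42076 kJ m⁻²
Path 2: 958600 × 0.14 × 0.06 × 0.09 = 724.7016 kJ m⁻²
Total at Organism 16: 3482.42076 + 724.7016 = 4207.12236 kJ m⁻²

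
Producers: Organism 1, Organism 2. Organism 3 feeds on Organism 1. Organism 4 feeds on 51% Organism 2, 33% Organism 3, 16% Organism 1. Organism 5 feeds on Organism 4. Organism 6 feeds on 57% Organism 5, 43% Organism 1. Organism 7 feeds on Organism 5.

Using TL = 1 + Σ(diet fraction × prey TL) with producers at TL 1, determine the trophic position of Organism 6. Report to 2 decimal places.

Organism 3: 1 + 1 = 2
Organism 4: 1 + (0.51×1 + 0.33×2 + 0.16×1) = 2.33
Organism 5: 1 + 2.33 = 3.33
Organism 6: 1 + (0.57×3.33 + 0.43×1) = 3.3281
Organism 7: 1 + 3.33 = 4.33

3.33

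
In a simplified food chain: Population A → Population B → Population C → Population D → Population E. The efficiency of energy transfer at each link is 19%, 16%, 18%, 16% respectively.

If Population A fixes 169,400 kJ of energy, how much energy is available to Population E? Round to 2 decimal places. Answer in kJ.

Population B: 169400 × 0.19 = 32186 kJ
Population C: 32186 × 0.16 = 5149.76 kJ
Population D: 5149.76 × 0.18 = 926.9568 kJ
Population E: 926.9568 × 0.16 = 148.313088 kJ

148.31 kJ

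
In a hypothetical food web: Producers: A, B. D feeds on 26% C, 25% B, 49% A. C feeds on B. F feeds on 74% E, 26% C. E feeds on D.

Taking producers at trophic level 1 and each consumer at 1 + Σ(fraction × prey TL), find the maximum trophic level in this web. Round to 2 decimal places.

C: 1 + 1 = 2
D: 1 + (0.26×2 + 0.25×1 + 0.49×1) = 2.26
E: 1 + 2.26 = 3.26
F: 1 + (0.74×3.26 + 0.26×2) = 3.9324

3.93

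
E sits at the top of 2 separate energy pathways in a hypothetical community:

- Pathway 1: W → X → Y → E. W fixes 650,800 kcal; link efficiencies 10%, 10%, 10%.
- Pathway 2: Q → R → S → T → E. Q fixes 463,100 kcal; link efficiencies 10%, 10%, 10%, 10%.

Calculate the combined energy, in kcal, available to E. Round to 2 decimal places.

697.11 kcal

Pathway 1: 650800 × 0.1 × 0.1 × 0.1 = 650.8 kcal
Pathway 2: 463100 × 0.1 × 0.1 × 0.1 × 0.1 = 46.31 kcal
Total at E: 650.8 + 46.31 = 697.11 kcal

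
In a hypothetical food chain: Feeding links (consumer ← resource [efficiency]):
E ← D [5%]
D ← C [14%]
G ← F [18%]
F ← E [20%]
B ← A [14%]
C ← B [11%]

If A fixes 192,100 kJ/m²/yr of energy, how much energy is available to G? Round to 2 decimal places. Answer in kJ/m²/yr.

B: 192100 × 0.14 = 26894 kJ/m²/yr
C: 26894 × 0.11 = 2958.34 kJ/m²/yr
D: 2958.34 × 0.14 = 414.1676 kJ/m²/yr
E: 414.1676 × 0.05 = 20.70838 kJ/m²/yr
F: 20.70838 × 0.2 = 4.141676 kJ/m²/yr
G: 4.141676 × 0.18 = 0.74550168 kJ/m²/yr

0.75 kJ/m²/yr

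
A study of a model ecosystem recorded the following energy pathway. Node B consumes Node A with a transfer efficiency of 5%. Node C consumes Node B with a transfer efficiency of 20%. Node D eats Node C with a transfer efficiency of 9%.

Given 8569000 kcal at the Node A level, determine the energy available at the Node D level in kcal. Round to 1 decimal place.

Node B: 8569000 × 0.05 = 428450 kcal
Node C: 428450 × 0.2 = 85690 kcal
Node D: 85690 × 0.09 = 7712.1 kcal

7712.1 kcal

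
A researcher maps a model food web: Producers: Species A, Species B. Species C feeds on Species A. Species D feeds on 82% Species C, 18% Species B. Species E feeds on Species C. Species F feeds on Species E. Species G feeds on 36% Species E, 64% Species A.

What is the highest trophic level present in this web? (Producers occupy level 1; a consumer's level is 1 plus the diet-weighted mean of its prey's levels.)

Species C: 1 + 1 = 2
Species D: 1 + (0.82×2 + 0.18×1) = 2.82
Species E: 1 + 2 = 3
Species F: 1 + 3 = 4
Species G: 1 + (0.36×3 + 0.64×1) = 2.72

4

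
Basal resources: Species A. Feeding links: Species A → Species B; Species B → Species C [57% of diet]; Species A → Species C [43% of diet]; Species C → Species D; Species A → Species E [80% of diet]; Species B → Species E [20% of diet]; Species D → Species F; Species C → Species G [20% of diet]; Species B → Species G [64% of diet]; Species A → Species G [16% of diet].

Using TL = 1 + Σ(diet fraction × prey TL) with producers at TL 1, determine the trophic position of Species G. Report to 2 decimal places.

Species B: 1 + 1 = 2
Species C: 1 + (0.57×2 + 0.43×1) = 2.57
Species D: 1 + 2.57 = 3.57
Species E: 1 + (0.8×1 + 0.2×2) = 2.2
Species F: 1 + 3.57 = 4.57
Species G: 1 + (0.2×2.57 + 0.64×2 + 0.16×1) = 2.954

2.95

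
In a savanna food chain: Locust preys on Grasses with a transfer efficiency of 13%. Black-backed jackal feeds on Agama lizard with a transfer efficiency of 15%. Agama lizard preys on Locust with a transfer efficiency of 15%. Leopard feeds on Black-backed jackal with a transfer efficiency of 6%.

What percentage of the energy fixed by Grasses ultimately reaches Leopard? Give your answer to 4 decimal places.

Product of link efficiencies: 0.13 × 0.15 × 0.15 × 0.06 = 0.0001755
As a percentage: 0.0001755 × 100 = 0.0176%

0.0176%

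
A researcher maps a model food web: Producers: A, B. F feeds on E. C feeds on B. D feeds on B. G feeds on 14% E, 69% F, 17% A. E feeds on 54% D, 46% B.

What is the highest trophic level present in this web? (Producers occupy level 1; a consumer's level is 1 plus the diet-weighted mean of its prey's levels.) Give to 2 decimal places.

3.97

C: 1 + 1 = 2
D: 1 + 1 = 2
E: 1 + (0.54×2 + 0.46×1) = 2.54
F: 1 + 2.54 = 3.54
G: 1 + (0.14×2.54 + 0.69×3.54 + 0.17×1) = 3.9682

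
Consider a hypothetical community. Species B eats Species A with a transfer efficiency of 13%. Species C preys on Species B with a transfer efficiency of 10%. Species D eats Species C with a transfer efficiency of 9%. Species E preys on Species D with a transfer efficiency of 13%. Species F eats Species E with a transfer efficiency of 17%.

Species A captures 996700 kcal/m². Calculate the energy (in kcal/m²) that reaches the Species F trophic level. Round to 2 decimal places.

25.77 kcal/m²

Species B: 996700 × 0.13 = 129571 kcal/m²
Species C: 129571 × 0.1 = 12957.1 kcal/m²
Species D: 12957.1 × 0.09 = 1166.139 kcal/m²
Species E: 1166.139 × 0.13 = 151.59807 kcal/m²
Species F: 151.59807 × 0.17 = 25.7716719 kcal/m²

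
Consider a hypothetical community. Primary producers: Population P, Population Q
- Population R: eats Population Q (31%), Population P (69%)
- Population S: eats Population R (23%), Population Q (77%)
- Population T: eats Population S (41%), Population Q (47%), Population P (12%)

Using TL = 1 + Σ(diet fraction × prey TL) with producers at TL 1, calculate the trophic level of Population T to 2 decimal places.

Population R: 1 + (0.31×1 + 0.69×1) = 2
Population S: 1 + (0.23×2 + 0.77×1) = 2.23
Population T: 1 + (0.41×2.23 + 0.47×1 + 0.12×1) = 2.5043

2.50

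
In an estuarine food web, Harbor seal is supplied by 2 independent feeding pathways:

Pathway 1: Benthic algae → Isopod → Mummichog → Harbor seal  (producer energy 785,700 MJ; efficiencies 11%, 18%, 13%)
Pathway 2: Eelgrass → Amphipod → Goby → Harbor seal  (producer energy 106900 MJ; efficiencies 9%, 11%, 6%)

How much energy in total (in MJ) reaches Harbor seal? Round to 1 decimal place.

Pathway 1: 785700 × 0.11 × 0.18 × 0.13 = 2022.3918 MJ
Pathway 2: 106900 × 0.09 × 0.11 × 0.06 = 63.4986 MJ
Total at Harbor seal: 2022.3918 + 63.4986 = 2085.8904 MJ

2085.9 MJ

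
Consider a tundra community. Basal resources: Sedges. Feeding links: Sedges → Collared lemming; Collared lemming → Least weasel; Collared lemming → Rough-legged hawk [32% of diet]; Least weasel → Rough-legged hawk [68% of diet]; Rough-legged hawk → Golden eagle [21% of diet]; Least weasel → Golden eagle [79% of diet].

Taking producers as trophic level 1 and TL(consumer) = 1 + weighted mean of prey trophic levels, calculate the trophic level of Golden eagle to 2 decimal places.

Collared lemming: 1 + 1 = 2
Least weasel: 1 + 2 = 3
Rough-legged hawk: 1 + (0.32×2 + 0.68×3) = 3.68
Golden eagle: 1 + (0.21×3.68 + 0.79×3) = 4.1428

4.14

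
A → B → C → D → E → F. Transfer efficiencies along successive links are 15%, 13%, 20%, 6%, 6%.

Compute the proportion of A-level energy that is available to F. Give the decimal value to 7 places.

0.0000140

Product of link efficiencies: 0.15 × 0.13 × 0.2 × 0.06 × 0.06 = 0.00001404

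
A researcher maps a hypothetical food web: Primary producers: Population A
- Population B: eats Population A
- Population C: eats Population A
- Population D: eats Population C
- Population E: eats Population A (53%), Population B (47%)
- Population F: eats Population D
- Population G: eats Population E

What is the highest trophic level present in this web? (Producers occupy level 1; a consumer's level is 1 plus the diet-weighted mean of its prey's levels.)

4

Population B: 1 + 1 = 2
Population C: 1 + 1 = 2
Population D: 1 + 2 = 3
Population E: 1 + (0.53×1 + 0.47×2) = 2.47
Population F: 1 + 3 = 4
Population G: 1 + 2.47 = 3.47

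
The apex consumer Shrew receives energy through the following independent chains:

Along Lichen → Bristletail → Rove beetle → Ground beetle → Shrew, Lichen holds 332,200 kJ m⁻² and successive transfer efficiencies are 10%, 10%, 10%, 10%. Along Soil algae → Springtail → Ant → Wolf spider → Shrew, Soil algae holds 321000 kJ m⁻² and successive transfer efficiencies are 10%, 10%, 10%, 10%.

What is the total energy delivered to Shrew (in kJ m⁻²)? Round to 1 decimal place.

65.3 kJ m⁻²

Via Lichen: 332200 × 0.1 × 0.1 × 0.1 × 0.1 = 33.22 kJ m⁻²
Via Soil algae: 321000 × 0.1 × 0.1 × 0.1 × 0.1 = 32.1 kJ m⁻²
Total at Shrew: 33.22 + 32.1 = 65.32 kJ m⁻²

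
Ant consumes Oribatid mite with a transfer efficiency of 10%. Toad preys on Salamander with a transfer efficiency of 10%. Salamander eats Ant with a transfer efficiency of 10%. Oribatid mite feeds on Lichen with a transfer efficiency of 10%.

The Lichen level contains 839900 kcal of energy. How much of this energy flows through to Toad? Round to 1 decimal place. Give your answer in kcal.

84.0 kcal

Oribatid mite: 839900 × 0.1 = 83990 kcal
Ant: 83990 × 0.1 = 8399 kcal
Salamander: 8399 × 0.1 = 839.9 kcal
Toad: 839.9 × 0.1 = 83.99 kcal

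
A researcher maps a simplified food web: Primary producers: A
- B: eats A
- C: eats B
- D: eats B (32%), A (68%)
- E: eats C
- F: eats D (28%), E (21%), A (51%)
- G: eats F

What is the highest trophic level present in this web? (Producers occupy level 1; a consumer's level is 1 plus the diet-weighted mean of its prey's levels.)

4

B: 1 + 1 = 2
C: 1 + 2 = 3
D: 1 + (0.32×2 + 0.68×1) = 2.32
E: 1 + 3 = 4
F: 1 + (0.28×2.32 + 0.21×4 + 0.51×1) = 2.9996
G: 1 + 2.9996 = 3.9996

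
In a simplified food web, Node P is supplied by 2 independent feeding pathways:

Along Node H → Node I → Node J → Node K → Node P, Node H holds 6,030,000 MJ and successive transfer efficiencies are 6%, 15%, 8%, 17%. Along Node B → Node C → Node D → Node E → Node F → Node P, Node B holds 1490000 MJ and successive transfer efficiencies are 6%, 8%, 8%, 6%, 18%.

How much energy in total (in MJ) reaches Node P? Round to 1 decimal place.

744.3 MJ

Via Node H: 6030000 × 0.06 × 0.15 × 0.08 × 0.17 = 738.072 MJ
Via Node B: 1490000 × 0.06 × 0.08 × 0.08 × 0.06 × 0.18 = 6.179328 MJ
Total at Node P: 738.072 + 6.179328 = 744.251328 MJ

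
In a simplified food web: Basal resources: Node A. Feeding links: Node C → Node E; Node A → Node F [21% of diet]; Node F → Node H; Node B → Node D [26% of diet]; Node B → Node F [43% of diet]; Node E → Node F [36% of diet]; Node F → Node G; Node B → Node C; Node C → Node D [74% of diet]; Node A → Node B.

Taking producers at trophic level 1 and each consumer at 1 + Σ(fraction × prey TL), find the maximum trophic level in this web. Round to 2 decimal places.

Node B: 1 + 1 = 2
Node C: 1 + 2 = 3
Node D: 1 + (0.74×3 + 0.26×2) = 3.74
Node E: 1 + 3 = 4
Node F: 1 + (0.21×1 + 0.43×2 + 0.36×4) = 3.51
Node G: 1 + 3.51 = 4.51
Node H: 1 + 3.51 = 4.51

4.51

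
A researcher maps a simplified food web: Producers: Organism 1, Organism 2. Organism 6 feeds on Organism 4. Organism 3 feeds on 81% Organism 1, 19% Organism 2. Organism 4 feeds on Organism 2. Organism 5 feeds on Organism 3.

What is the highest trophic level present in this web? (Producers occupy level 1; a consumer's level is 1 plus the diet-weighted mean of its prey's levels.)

Organism 3: 1 + (0.81×1 + 0.19×1) = 2
Organism 4: 1 + 1 = 2
Organism 5: 1 + 2 = 3
Organism 6: 1 + 2 = 3

3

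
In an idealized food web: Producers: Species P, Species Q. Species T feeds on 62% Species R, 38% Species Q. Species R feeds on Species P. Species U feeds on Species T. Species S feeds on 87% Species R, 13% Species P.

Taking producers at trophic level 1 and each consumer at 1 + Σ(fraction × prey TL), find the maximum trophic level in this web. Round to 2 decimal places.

3.62

Species R: 1 + 1 = 2
Species S: 1 + (0.87×2 + 0.13×1) = 2.87
Species T: 1 + (0.62×2 + 0.38×1) = 2.62
Species U: 1 + 2.62 = 3.62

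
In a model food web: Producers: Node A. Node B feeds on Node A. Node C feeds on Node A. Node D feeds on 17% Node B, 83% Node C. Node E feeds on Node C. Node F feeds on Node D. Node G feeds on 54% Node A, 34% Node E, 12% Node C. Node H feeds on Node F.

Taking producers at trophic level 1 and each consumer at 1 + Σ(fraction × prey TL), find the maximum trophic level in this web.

5

Node B: 1 + 1 = 2
Node C: 1 + 1 = 2
Node D: 1 + (0.17×2 + 0.83×2) = 3
Node E: 1 + 2 = 3
Node F: 1 + 3 = 4
Node G: 1 + (0.54×1 + 0.34×3 + 0.12×2) = 2.8
Node H: 1 + 4 = 5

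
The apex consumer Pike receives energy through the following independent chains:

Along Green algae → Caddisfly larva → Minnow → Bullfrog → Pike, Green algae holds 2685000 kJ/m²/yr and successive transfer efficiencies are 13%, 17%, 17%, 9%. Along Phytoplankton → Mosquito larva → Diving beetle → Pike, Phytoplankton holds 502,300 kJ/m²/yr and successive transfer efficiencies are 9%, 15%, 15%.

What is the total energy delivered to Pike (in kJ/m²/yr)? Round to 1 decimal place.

1925.0 kJ/m²/yr

Via Green algae: 2685000 × 0.13 × 0.17 × 0.17 × 0.09 = 907.87905 kJ/m²/yr
Via Phytoplankton: 502300 × 0.09 × 0.15 × 0.15 = 1017.1575 kJ/m²/yr
Total at Pike: 907.87905 + 1017.1575 = 1925.03655 kJ/m²/yr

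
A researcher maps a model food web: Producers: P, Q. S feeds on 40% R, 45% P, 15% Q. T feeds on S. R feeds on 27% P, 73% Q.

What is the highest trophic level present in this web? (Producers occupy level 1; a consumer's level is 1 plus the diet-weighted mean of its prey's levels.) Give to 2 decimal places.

3.40

R: 1 + (0.27×1 + 0.73×1) = 2
S: 1 + (0.4×2 + 0.45×1 + 0.15×1) = 2.4
T: 1 + 2.4 = 3.4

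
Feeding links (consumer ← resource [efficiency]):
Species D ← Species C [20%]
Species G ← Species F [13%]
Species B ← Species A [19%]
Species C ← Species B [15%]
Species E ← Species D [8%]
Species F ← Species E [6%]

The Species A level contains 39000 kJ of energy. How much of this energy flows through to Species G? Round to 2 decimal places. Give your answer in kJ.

0.14 kJ

Species B: 39000 × 0.19 = 7410 kJ
Species C: 7410 × 0.15 = 1111.5 kJ
Species D: 1111.5 × 0.2 = 222.3 kJ
Species E: 222.3 × 0.08 = 17.784 kJ
Species F: 17.784 × 0.06 = 1.06704 kJ
Species G: 1.06704 × 0.13 = 0.1387152 kJ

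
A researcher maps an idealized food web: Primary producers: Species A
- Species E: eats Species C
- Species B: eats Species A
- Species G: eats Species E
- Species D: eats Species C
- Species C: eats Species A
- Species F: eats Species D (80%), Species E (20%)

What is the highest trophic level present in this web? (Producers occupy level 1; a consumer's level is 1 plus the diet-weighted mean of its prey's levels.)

Species B: 1 + 1 = 2
Species C: 1 + 1 = 2
Species D: 1 + 2 = 3
Species E: 1 + 2 = 3
Species F: 1 + (0.8×3 + 0.2×3) = 4
Species G: 1 + 3 = 4

4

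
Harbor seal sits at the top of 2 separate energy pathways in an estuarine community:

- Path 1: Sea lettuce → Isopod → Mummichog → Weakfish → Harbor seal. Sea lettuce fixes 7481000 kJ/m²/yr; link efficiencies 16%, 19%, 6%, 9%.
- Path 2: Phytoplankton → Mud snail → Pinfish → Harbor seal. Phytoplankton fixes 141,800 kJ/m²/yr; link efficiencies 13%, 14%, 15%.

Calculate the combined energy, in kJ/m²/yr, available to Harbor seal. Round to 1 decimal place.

Path 1: 7481000 × 0.16 × 0.19 × 0.06 × 0.09 = 1228.08096 kJ/m²/yr
Path 2: 141800 × 0.13 × 0.14 × 0.15 = 387.114 kJ/m²/yr
Total at Harbor seal: 1228.08096 + 387.114 = 1615.19496 kJ/m²/yr

1615.2 kJ/m²/yr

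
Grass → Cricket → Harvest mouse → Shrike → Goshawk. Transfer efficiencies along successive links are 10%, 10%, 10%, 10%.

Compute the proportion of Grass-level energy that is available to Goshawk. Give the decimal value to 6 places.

Product of link efficiencies: 0.1 × 0.1 × 0.1 × 0.1 = 0.0001

0.000100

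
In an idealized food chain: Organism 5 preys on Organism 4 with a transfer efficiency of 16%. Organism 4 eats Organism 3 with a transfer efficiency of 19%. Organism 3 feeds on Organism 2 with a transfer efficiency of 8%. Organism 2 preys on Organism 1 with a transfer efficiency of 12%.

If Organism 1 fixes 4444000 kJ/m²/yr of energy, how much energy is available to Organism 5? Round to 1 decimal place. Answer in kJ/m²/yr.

1296.9 kJ/m²/yr

Organism 2: 4444000 × 0.12 = 533280 kJ/m²/yr
Organism 3: 533280 × 0.08 = 42662.4 kJ/m²/yr
Organism 4: 42662.4 × 0.19 = 8105.856 kJ/m²/yr
Organism 5: 8105.856 × 0.16 = 1296.93696 kJ/m²/yr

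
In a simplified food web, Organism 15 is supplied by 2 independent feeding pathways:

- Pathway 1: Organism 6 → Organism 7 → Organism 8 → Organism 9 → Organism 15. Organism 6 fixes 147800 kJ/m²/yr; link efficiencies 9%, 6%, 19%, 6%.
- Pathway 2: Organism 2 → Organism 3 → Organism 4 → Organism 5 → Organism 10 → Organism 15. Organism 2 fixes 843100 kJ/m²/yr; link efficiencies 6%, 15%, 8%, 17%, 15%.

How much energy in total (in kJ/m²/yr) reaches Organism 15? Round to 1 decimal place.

24.6 kJ/m²/yr

Pathway 1: 147800 × 0.09 × 0.06 × 0.19 × 0.06 = 9.098568 kJ/m²/yr
Pathway 2: 843100 × 0.06 × 0.15 × 0.08 × 0.17 × 0.15 = 15.479316 kJ/m²/yr
Total at Organism 15: 9.098568 + 15.479316 = 24.577884 kJ/m²/yr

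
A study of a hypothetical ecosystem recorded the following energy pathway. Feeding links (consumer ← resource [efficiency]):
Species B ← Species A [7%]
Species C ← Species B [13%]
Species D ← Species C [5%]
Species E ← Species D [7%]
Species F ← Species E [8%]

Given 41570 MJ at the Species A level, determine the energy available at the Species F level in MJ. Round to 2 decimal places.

0.11 MJ

Species B: 41570 × 0.07 = 2909.9 MJ
Species C: 2909.9 × 0.13 = 378.287 MJ
Species D: 378.287 × 0.05 = 18.91435 MJ
Species E: 18.91435 × 0.07 = 1.3240045 MJ
Species F: 1.3240045 × 0.08 = 0.10592036 MJ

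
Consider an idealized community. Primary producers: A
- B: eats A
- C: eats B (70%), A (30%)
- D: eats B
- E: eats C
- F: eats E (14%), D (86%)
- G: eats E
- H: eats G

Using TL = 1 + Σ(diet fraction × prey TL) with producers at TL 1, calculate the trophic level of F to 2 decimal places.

B: 1 + 1 = 2
C: 1 + (0.7×2 + 0.3×1) = 2.7
D: 1 + 2 = 3
E: 1 + 2.7 = 3.7
F: 1 + (0.14×3.7 + 0.86×3) = 4.098
G: 1 + 3.7 = 4.7
H: 1 + 4.7 = 5.7

4.10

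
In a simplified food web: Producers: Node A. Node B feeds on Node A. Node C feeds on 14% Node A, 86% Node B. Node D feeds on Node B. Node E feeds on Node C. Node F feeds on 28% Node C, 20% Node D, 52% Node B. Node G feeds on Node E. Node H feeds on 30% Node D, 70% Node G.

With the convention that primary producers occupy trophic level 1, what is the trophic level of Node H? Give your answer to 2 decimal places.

Node B: 1 + 1 = 2
Node C: 1 + (0.14×1 + 0.86×2) = 2.86
Node D: 1 + 2 = 3
Node E: 1 + 2.86 = 3.86
Node F: 1 + (0.28×2.86 + 0.2×3 + 0.52×2) = 3.4408
Node G: 1 + 3.86 = 4.86
Node H: 1 + (0.3×3 + 0.7×4.86) = 5.302

5.30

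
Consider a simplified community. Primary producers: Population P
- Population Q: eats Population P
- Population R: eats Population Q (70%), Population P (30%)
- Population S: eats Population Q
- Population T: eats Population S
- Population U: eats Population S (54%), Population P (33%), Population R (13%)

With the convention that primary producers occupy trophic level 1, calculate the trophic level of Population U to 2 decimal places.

Population Q: 1 + 1 = 2
Population R: 1 + (0.7×2 + 0.3×1) = 2.7
Population S: 1 + 2 = 3
Population T: 1 + 3 = 4
Population U: 1 + (0.54×3 + 0.33×1 + 0.13×2.7) = 3.301

3.30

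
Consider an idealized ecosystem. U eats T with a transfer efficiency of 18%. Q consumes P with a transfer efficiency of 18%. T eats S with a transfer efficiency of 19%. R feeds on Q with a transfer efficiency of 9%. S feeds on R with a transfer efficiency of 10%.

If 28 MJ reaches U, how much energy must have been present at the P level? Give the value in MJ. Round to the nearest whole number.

505379 MJ

Cumulative transfer efficiency: 0.18 × 0.09 × 0.1 × 0.19 × 0.18 = 0.000055404
P energy = 28 / 0.000055404 = 505379 MJ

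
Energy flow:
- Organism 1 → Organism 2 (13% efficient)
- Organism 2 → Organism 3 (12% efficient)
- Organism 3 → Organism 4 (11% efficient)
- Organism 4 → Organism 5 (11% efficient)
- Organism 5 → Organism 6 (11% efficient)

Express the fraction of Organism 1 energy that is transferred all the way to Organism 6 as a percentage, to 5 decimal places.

0.00208%

Product of link efficiencies: 0.13 × 0.12 × 0.11 × 0.11 × 0.11 = 0.0000207636
As a percentage: 0.0000207636 × 100 = 0.00208%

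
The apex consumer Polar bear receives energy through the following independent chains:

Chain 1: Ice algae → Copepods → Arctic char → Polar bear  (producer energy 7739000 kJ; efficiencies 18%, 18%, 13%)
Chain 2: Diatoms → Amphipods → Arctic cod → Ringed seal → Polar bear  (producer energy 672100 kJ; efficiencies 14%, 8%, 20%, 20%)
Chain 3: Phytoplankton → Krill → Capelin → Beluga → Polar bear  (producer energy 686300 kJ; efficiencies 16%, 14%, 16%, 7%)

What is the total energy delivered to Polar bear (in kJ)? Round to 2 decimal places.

Chain 1: 7739000 × 0.18 × 0.18 × 0.13 = 32596.668 kJ
Chain 2: 672100 × 0.14 × 0.08 × 0.2 × 0.2 = 301.1008 kJ
Chain 3: 686300 × 0.16 × 0.14 × 0.16 × 0.07 = 172.178944 kJ
Total at Polar bear: 32596.668 + 301.1008 + 172.178944 = 33069.947744 kJ

33069.95 kJ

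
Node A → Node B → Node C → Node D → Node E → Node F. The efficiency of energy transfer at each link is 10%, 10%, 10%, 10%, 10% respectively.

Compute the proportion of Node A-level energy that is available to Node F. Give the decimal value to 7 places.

0.0000100

Product of link efficiencies: 0.1 × 0.1 × 0.1 × 0.1 × 0.1 = 0.00001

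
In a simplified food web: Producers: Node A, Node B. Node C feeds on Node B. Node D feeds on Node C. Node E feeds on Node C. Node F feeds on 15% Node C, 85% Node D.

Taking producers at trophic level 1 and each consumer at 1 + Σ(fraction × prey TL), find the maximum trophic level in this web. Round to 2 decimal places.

Node C: 1 + 1 = 2
Node D: 1 + 2 = 3
Node E: 1 + 2 = 3
Node F: 1 + (0.15×2 + 0.85×3) = 3.85

3.85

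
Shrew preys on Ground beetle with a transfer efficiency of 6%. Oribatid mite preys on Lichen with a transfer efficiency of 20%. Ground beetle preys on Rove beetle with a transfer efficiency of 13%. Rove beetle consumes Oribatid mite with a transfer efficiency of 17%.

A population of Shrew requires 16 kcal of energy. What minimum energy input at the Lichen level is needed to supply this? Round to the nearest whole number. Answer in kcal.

Cumulative transfer efficiency: 0.2 × 0.17 × 0.13 × 0.06 = 0.0002652
Lichen energy = 16 / 0.0002652 = 60332 kcal

60332 kcal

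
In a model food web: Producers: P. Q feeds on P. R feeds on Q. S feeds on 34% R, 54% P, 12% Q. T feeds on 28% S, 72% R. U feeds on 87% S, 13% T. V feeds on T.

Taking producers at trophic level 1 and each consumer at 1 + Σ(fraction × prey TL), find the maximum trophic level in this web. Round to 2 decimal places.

Q: 1 + 1 = 2
R: 1 + 2 = 3
S: 1 + (0.34×3 + 0.54×1 + 0.12×2) = 2.8
T: 1 + (0.28×2.8 + 0.72×3) = 3.944
U: 1 + (0.87×2.8 + 0.13×3.944) = 3.94872
V: 1 + 3.944 = 4.944

4.94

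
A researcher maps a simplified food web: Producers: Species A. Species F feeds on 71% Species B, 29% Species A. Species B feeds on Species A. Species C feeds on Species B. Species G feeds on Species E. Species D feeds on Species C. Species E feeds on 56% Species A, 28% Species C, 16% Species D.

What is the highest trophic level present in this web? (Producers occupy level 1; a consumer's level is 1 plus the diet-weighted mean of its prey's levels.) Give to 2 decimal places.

4.04

Species B: 1 + 1 = 2
Species C: 1 + 2 = 3
Species D: 1 + 3 = 4
Species E: 1 + (0.56×1 + 0.28×3 + 0.16×4) = 3.04
Species F: 1 + (0.71×2 + 0.29×1) = 2.71
Species G: 1 + 3.04 = 4.04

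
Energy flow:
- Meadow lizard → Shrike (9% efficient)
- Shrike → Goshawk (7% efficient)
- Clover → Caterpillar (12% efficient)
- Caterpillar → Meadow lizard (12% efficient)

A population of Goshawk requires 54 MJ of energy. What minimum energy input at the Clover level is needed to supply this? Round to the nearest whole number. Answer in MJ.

595238 MJ

Cumulative transfer efficiency: 0.12 × 0.12 × 0.09 × 0.07 = 0.00009072
Clover energy = 54 / 0.00009072 = 595238 MJ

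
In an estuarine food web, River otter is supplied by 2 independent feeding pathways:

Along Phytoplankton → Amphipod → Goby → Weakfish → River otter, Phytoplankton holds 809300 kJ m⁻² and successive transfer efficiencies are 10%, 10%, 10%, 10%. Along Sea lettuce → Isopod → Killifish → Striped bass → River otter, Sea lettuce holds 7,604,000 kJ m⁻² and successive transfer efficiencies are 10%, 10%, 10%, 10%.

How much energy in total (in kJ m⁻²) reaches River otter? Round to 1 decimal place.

Via Phytoplankton: 809300 × 0.1 × 0.1 × 0.1 × 0.1 = 80.93 kJ m⁻²
Via Sea lettuce: 7604000 × 0.1 × 0.1 × 0.1 × 0.1 = 760.4 kJ m⁻²
Total at River otter: 80.93 + 760.4 = 841.33 kJ m⁻²

841.3 kJ m⁻²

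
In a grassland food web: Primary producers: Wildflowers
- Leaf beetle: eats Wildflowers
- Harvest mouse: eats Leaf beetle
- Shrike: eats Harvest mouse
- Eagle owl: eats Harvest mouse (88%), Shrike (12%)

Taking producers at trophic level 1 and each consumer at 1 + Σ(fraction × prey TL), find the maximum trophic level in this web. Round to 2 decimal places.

Leaf beetle: 1 + 1 = 2
Harvest mouse: 1 + 2 = 3
Shrike: 1 + 3 = 4
Eagle owl: 1 + (0.88×3 + 0.12×4) = 4.12

4.12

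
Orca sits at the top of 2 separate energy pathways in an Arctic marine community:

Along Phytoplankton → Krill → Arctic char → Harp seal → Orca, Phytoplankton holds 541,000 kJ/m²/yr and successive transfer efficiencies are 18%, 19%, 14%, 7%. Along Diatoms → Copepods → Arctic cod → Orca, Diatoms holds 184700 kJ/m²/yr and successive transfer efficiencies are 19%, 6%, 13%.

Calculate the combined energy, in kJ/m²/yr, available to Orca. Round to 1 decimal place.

455.0 kJ/m²/yr

Via Phytoplankton: 541000 × 0.18 × 0.19 × 0.14 × 0.07 = 181.32156 kJ/m²/yr
Via Diatoms: 184700 × 0.19 × 0.06 × 0.13 = 273.7254 kJ/m²/yr
Total at Orca: 181.32156 + 273.7254 = 455.04696 kJ/m²/yr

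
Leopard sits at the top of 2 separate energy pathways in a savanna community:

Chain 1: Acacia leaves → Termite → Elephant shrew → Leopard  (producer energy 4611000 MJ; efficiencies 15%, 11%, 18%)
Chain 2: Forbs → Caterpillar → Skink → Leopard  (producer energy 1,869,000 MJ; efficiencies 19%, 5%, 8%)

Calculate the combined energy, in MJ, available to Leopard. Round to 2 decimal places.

15115.11 MJ

Chain 1: 4611000 × 0.15 × 0.11 × 0.18 = 13694.67 MJ
Chain 2: 1869000 × 0.19 × 0.05 × 0.08 = 1420.44 MJ
Total at Leopard: 13694.67 + 1420.44 = 15115.11 MJ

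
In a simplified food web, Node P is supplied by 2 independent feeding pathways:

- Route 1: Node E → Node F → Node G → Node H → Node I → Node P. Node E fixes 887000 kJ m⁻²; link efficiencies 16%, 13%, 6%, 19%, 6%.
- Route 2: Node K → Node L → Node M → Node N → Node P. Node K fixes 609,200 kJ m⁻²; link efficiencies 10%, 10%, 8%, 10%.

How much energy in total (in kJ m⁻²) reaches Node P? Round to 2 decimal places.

61.36 kJ m⁻²

Route 1: 887000 × 0.16 × 0.13 × 0.06 × 0.19 × 0.06 = 12.6195264 kJ m⁻²
Route 2: 609200 × 0.1 × 0.1 × 0.08 × 0.1 = 48.736 kJ m⁻²
Total at Node P: 12.6195264 + 48.736 = 61.3555264 kJ m⁻²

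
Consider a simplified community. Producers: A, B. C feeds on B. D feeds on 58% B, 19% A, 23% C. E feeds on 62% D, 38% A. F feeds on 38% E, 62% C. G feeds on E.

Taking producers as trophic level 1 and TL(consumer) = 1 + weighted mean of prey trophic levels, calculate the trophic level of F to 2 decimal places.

3.29

C: 1 + 1 = 2
D: 1 + (0.58×1 + 0.19×1 + 0.23×2) = 2.23
E: 1 + (0.62×2.23 + 0.38×1) = 2.7626
F: 1 + (0.38×2.7626 + 0.62×2) = 3.289788
G: 1 + 2.7626 = 3.7626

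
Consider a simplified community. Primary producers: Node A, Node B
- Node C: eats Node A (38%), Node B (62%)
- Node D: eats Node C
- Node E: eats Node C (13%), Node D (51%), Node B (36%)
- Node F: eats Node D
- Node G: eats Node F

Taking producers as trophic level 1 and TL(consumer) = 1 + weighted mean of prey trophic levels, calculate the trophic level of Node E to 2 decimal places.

3.15

Node C: 1 + (0.38×1 + 0.62×1) = 2
Node D: 1 + 2 = 3
Node E: 1 + (0.13×2 + 0.51×3 + 0.36×1) = 3.15
Node F: 1 + 3 = 4
Node G: 1 + 4 = 5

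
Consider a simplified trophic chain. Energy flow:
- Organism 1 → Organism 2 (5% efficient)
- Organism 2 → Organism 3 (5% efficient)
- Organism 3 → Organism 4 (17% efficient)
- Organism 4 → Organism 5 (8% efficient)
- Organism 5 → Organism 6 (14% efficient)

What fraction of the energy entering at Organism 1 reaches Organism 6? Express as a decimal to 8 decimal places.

0.00000476

Product of link efficiencies: 0.05 × 0.05 × 0.17 × 0.08 × 0.14 = 0.00000476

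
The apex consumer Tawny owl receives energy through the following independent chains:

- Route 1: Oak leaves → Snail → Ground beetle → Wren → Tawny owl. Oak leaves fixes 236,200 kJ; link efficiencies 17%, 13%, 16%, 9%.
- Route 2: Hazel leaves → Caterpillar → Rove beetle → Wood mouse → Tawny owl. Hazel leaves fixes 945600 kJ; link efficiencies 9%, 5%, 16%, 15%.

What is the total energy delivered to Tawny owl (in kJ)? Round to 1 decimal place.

Route 1: 236200 × 0.17 × 0.13 × 0.16 × 0.09 = 75.168288 kJ
Route 2: 945600 × 0.09 × 0.05 × 0.16 × 0.15 = 102.1248 kJ
Total at Tawny owl: 75.168288 + 102.1248 = 177.293088 kJ

177.3 kJ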